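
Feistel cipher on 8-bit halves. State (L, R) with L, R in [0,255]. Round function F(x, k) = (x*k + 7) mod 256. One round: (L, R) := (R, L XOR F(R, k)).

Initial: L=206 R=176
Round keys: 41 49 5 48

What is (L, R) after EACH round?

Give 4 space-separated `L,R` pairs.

Round 1 (k=41): L=176 R=249
Round 2 (k=49): L=249 R=0
Round 3 (k=5): L=0 R=254
Round 4 (k=48): L=254 R=167

Answer: 176,249 249,0 0,254 254,167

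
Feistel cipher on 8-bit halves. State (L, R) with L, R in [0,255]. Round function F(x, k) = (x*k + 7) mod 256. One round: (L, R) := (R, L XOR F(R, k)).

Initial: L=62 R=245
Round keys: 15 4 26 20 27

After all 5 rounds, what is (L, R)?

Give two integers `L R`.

Answer: 145 53

Derivation:
Round 1 (k=15): L=245 R=92
Round 2 (k=4): L=92 R=130
Round 3 (k=26): L=130 R=103
Round 4 (k=20): L=103 R=145
Round 5 (k=27): L=145 R=53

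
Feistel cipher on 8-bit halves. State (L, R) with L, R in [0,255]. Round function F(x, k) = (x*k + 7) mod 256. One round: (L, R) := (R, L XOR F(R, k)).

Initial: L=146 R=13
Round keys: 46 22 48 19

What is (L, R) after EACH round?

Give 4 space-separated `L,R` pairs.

Answer: 13,207 207,220 220,136 136,195

Derivation:
Round 1 (k=46): L=13 R=207
Round 2 (k=22): L=207 R=220
Round 3 (k=48): L=220 R=136
Round 4 (k=19): L=136 R=195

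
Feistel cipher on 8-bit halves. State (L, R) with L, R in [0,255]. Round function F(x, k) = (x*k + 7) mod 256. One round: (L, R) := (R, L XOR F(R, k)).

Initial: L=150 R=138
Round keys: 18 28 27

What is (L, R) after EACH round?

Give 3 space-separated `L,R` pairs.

Answer: 138,45 45,121 121,231

Derivation:
Round 1 (k=18): L=138 R=45
Round 2 (k=28): L=45 R=121
Round 3 (k=27): L=121 R=231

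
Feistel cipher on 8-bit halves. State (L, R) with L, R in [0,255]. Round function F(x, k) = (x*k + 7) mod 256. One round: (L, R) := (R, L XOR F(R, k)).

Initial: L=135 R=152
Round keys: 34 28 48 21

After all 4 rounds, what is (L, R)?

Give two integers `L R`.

Answer: 103 165

Derivation:
Round 1 (k=34): L=152 R=176
Round 2 (k=28): L=176 R=223
Round 3 (k=48): L=223 R=103
Round 4 (k=21): L=103 R=165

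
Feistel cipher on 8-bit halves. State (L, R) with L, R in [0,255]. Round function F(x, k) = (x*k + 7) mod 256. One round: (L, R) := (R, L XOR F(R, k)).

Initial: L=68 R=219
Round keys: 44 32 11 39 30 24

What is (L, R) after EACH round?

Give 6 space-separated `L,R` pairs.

Round 1 (k=44): L=219 R=239
Round 2 (k=32): L=239 R=60
Round 3 (k=11): L=60 R=116
Round 4 (k=39): L=116 R=143
Round 5 (k=30): L=143 R=189
Round 6 (k=24): L=189 R=48

Answer: 219,239 239,60 60,116 116,143 143,189 189,48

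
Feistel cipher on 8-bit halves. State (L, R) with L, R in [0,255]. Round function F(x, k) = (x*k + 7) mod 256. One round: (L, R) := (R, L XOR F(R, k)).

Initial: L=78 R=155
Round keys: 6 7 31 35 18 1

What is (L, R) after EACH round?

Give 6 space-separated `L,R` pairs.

Answer: 155,231 231,195 195,67 67,243 243,94 94,150

Derivation:
Round 1 (k=6): L=155 R=231
Round 2 (k=7): L=231 R=195
Round 3 (k=31): L=195 R=67
Round 4 (k=35): L=67 R=243
Round 5 (k=18): L=243 R=94
Round 6 (k=1): L=94 R=150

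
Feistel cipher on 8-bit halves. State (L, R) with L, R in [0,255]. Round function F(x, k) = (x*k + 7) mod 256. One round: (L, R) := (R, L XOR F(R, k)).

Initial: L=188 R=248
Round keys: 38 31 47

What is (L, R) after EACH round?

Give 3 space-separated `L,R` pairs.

Round 1 (k=38): L=248 R=107
Round 2 (k=31): L=107 R=4
Round 3 (k=47): L=4 R=168

Answer: 248,107 107,4 4,168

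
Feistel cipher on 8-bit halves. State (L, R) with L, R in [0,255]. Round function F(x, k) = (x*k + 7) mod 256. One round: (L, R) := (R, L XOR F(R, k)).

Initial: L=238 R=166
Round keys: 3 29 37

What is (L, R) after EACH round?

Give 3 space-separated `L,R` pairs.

Round 1 (k=3): L=166 R=23
Round 2 (k=29): L=23 R=4
Round 3 (k=37): L=4 R=140

Answer: 166,23 23,4 4,140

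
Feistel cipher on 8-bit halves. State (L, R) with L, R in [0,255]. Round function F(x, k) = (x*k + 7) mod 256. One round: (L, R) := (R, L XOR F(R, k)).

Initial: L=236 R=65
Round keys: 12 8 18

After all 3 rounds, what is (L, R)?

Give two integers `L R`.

Answer: 190 156

Derivation:
Round 1 (k=12): L=65 R=255
Round 2 (k=8): L=255 R=190
Round 3 (k=18): L=190 R=156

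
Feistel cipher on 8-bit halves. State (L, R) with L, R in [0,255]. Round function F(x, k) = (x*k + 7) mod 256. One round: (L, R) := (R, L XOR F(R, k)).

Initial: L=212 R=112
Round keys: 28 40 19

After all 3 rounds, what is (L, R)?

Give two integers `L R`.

Round 1 (k=28): L=112 R=147
Round 2 (k=40): L=147 R=143
Round 3 (k=19): L=143 R=55

Answer: 143 55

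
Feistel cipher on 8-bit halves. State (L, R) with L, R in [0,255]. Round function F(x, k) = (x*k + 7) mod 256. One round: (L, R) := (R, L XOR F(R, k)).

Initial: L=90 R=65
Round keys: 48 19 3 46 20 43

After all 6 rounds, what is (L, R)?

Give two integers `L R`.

Answer: 198 51

Derivation:
Round 1 (k=48): L=65 R=109
Round 2 (k=19): L=109 R=95
Round 3 (k=3): L=95 R=73
Round 4 (k=46): L=73 R=122
Round 5 (k=20): L=122 R=198
Round 6 (k=43): L=198 R=51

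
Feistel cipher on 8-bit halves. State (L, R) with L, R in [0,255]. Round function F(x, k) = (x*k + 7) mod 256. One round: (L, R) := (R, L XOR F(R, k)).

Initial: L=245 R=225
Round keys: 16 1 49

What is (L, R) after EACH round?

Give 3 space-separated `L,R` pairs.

Round 1 (k=16): L=225 R=226
Round 2 (k=1): L=226 R=8
Round 3 (k=49): L=8 R=109

Answer: 225,226 226,8 8,109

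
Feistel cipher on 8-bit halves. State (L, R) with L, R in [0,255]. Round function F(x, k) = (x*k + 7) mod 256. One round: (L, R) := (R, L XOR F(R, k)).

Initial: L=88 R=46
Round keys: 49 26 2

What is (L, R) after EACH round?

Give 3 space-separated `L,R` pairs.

Round 1 (k=49): L=46 R=141
Round 2 (k=26): L=141 R=119
Round 3 (k=2): L=119 R=120

Answer: 46,141 141,119 119,120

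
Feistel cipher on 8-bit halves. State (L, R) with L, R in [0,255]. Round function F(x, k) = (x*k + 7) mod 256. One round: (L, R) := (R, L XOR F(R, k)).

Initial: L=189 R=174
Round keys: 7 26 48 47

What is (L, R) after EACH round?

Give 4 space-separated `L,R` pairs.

Answer: 174,116 116,97 97,67 67,53

Derivation:
Round 1 (k=7): L=174 R=116
Round 2 (k=26): L=116 R=97
Round 3 (k=48): L=97 R=67
Round 4 (k=47): L=67 R=53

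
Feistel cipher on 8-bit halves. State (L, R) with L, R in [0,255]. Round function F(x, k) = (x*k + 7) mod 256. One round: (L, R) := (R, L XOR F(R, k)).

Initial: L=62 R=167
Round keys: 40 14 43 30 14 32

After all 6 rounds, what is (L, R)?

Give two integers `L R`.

Round 1 (k=40): L=167 R=33
Round 2 (k=14): L=33 R=114
Round 3 (k=43): L=114 R=12
Round 4 (k=30): L=12 R=29
Round 5 (k=14): L=29 R=145
Round 6 (k=32): L=145 R=58

Answer: 145 58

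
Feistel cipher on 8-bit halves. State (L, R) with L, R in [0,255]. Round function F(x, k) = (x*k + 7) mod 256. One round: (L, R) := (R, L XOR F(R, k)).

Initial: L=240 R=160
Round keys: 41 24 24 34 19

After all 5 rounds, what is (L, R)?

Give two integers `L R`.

Round 1 (k=41): L=160 R=87
Round 2 (k=24): L=87 R=143
Round 3 (k=24): L=143 R=56
Round 4 (k=34): L=56 R=248
Round 5 (k=19): L=248 R=87

Answer: 248 87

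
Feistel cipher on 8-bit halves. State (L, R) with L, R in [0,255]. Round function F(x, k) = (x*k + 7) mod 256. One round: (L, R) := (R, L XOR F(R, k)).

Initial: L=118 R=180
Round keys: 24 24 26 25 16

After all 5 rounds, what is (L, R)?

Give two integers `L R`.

Answer: 240 243

Derivation:
Round 1 (k=24): L=180 R=145
Round 2 (k=24): L=145 R=43
Round 3 (k=26): L=43 R=244
Round 4 (k=25): L=244 R=240
Round 5 (k=16): L=240 R=243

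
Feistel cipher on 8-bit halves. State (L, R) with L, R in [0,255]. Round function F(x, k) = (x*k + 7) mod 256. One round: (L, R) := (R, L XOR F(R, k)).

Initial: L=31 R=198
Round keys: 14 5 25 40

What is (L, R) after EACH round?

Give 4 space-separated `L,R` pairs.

Round 1 (k=14): L=198 R=196
Round 2 (k=5): L=196 R=29
Round 3 (k=25): L=29 R=24
Round 4 (k=40): L=24 R=218

Answer: 198,196 196,29 29,24 24,218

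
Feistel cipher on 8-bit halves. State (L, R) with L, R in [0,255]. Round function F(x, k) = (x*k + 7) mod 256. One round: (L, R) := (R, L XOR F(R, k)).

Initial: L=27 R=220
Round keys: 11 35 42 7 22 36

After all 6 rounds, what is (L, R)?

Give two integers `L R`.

Answer: 136 134

Derivation:
Round 1 (k=11): L=220 R=96
Round 2 (k=35): L=96 R=251
Round 3 (k=42): L=251 R=85
Round 4 (k=7): L=85 R=161
Round 5 (k=22): L=161 R=136
Round 6 (k=36): L=136 R=134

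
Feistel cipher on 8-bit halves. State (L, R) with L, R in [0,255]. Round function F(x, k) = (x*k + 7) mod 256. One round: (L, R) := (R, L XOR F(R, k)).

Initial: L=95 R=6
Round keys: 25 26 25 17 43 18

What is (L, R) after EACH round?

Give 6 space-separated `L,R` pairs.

Round 1 (k=25): L=6 R=194
Round 2 (k=26): L=194 R=189
Round 3 (k=25): L=189 R=190
Round 4 (k=17): L=190 R=24
Round 5 (k=43): L=24 R=177
Round 6 (k=18): L=177 R=97

Answer: 6,194 194,189 189,190 190,24 24,177 177,97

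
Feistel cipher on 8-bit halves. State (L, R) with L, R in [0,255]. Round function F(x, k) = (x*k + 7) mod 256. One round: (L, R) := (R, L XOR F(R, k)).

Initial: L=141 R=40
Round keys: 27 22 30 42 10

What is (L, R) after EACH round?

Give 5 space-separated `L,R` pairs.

Round 1 (k=27): L=40 R=178
Round 2 (k=22): L=178 R=123
Round 3 (k=30): L=123 R=195
Round 4 (k=42): L=195 R=126
Round 5 (k=10): L=126 R=48

Answer: 40,178 178,123 123,195 195,126 126,48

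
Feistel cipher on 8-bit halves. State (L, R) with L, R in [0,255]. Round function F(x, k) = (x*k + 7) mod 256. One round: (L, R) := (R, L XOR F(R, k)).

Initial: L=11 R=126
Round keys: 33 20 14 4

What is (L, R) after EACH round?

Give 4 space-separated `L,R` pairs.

Round 1 (k=33): L=126 R=78
Round 2 (k=20): L=78 R=97
Round 3 (k=14): L=97 R=27
Round 4 (k=4): L=27 R=18

Answer: 126,78 78,97 97,27 27,18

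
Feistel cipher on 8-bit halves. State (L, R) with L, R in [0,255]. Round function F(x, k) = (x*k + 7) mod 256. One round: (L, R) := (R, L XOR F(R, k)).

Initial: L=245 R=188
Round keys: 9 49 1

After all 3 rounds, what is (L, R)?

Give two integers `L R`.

Answer: 193 158

Derivation:
Round 1 (k=9): L=188 R=86
Round 2 (k=49): L=86 R=193
Round 3 (k=1): L=193 R=158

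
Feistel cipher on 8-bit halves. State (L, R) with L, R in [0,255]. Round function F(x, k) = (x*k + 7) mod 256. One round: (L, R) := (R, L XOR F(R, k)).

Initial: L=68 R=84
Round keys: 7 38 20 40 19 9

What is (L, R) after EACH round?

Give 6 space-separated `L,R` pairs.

Round 1 (k=7): L=84 R=23
Round 2 (k=38): L=23 R=37
Round 3 (k=20): L=37 R=252
Round 4 (k=40): L=252 R=66
Round 5 (k=19): L=66 R=17
Round 6 (k=9): L=17 R=226

Answer: 84,23 23,37 37,252 252,66 66,17 17,226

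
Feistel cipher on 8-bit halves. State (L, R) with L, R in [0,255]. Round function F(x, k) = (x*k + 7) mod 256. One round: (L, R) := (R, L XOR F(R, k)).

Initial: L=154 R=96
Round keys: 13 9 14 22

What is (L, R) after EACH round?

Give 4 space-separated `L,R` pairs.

Answer: 96,125 125,12 12,210 210,31

Derivation:
Round 1 (k=13): L=96 R=125
Round 2 (k=9): L=125 R=12
Round 3 (k=14): L=12 R=210
Round 4 (k=22): L=210 R=31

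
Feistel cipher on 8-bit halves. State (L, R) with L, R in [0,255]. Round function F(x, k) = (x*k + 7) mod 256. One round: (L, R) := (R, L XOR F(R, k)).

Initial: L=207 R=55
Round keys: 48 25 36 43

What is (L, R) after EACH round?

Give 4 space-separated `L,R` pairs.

Round 1 (k=48): L=55 R=152
Round 2 (k=25): L=152 R=232
Round 3 (k=36): L=232 R=63
Round 4 (k=43): L=63 R=116

Answer: 55,152 152,232 232,63 63,116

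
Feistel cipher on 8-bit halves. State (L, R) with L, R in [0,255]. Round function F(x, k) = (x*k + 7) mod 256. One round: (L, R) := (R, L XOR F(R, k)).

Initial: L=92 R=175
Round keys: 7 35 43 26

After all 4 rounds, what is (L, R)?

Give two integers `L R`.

Round 1 (k=7): L=175 R=140
Round 2 (k=35): L=140 R=132
Round 3 (k=43): L=132 R=191
Round 4 (k=26): L=191 R=233

Answer: 191 233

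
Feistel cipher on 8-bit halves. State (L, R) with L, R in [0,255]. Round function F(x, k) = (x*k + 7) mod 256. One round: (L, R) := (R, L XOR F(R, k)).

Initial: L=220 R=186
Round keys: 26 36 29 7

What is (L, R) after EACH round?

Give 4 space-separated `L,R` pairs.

Round 1 (k=26): L=186 R=55
Round 2 (k=36): L=55 R=121
Round 3 (k=29): L=121 R=139
Round 4 (k=7): L=139 R=173

Answer: 186,55 55,121 121,139 139,173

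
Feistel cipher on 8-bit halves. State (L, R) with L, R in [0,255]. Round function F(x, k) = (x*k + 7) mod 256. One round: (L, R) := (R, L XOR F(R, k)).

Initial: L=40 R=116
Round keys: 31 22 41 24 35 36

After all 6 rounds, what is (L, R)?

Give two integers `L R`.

Answer: 202 173

Derivation:
Round 1 (k=31): L=116 R=59
Round 2 (k=22): L=59 R=109
Round 3 (k=41): L=109 R=71
Round 4 (k=24): L=71 R=194
Round 5 (k=35): L=194 R=202
Round 6 (k=36): L=202 R=173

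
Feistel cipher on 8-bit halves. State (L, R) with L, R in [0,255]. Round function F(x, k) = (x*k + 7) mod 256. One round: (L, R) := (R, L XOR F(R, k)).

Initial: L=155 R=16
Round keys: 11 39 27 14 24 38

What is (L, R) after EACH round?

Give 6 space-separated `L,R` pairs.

Round 1 (k=11): L=16 R=44
Round 2 (k=39): L=44 R=171
Round 3 (k=27): L=171 R=60
Round 4 (k=14): L=60 R=228
Round 5 (k=24): L=228 R=91
Round 6 (k=38): L=91 R=109

Answer: 16,44 44,171 171,60 60,228 228,91 91,109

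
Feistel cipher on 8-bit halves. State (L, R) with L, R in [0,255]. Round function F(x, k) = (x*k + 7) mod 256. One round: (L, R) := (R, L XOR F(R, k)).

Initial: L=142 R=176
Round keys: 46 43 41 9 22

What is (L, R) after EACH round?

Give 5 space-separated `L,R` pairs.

Round 1 (k=46): L=176 R=41
Round 2 (k=43): L=41 R=90
Round 3 (k=41): L=90 R=88
Round 4 (k=9): L=88 R=69
Round 5 (k=22): L=69 R=173

Answer: 176,41 41,90 90,88 88,69 69,173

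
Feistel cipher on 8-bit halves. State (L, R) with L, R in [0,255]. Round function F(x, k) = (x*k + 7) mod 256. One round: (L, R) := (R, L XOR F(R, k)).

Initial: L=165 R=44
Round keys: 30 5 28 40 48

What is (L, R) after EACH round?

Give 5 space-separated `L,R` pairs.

Round 1 (k=30): L=44 R=138
Round 2 (k=5): L=138 R=149
Round 3 (k=28): L=149 R=217
Round 4 (k=40): L=217 R=122
Round 5 (k=48): L=122 R=62

Answer: 44,138 138,149 149,217 217,122 122,62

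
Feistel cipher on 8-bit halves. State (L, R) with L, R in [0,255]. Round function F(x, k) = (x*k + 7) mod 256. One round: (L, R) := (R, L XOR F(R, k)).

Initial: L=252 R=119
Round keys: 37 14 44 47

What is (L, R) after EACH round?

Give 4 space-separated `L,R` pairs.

Round 1 (k=37): L=119 R=198
Round 2 (k=14): L=198 R=172
Round 3 (k=44): L=172 R=81
Round 4 (k=47): L=81 R=74

Answer: 119,198 198,172 172,81 81,74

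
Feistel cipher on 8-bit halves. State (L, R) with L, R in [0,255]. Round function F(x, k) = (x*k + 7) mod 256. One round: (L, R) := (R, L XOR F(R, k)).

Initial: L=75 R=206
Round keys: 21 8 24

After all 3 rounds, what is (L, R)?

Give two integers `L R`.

Round 1 (k=21): L=206 R=166
Round 2 (k=8): L=166 R=249
Round 3 (k=24): L=249 R=249

Answer: 249 249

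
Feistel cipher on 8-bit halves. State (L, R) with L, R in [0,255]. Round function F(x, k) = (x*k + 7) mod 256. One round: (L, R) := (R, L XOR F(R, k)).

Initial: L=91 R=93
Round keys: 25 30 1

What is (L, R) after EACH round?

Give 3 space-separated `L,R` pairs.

Answer: 93,71 71,4 4,76

Derivation:
Round 1 (k=25): L=93 R=71
Round 2 (k=30): L=71 R=4
Round 3 (k=1): L=4 R=76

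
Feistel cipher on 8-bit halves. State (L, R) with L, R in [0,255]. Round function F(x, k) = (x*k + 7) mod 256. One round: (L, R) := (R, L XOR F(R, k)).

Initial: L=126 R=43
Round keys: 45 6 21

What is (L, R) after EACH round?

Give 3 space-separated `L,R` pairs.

Answer: 43,232 232,92 92,123

Derivation:
Round 1 (k=45): L=43 R=232
Round 2 (k=6): L=232 R=92
Round 3 (k=21): L=92 R=123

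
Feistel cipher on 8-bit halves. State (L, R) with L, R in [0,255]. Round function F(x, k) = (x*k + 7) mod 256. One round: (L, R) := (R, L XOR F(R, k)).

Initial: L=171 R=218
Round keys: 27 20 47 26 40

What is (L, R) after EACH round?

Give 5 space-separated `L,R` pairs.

Round 1 (k=27): L=218 R=174
Round 2 (k=20): L=174 R=69
Round 3 (k=47): L=69 R=28
Round 4 (k=26): L=28 R=154
Round 5 (k=40): L=154 R=11

Answer: 218,174 174,69 69,28 28,154 154,11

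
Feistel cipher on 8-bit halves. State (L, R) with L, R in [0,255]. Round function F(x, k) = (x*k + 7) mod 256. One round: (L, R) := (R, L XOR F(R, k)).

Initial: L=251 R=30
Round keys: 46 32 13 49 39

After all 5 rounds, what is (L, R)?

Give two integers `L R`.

Answer: 58 1

Derivation:
Round 1 (k=46): L=30 R=144
Round 2 (k=32): L=144 R=25
Round 3 (k=13): L=25 R=220
Round 4 (k=49): L=220 R=58
Round 5 (k=39): L=58 R=1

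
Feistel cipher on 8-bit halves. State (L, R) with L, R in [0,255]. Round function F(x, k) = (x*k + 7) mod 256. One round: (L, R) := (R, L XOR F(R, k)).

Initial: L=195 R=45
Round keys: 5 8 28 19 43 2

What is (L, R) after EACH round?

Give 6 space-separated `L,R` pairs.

Answer: 45,43 43,114 114,84 84,49 49,22 22,2

Derivation:
Round 1 (k=5): L=45 R=43
Round 2 (k=8): L=43 R=114
Round 3 (k=28): L=114 R=84
Round 4 (k=19): L=84 R=49
Round 5 (k=43): L=49 R=22
Round 6 (k=2): L=22 R=2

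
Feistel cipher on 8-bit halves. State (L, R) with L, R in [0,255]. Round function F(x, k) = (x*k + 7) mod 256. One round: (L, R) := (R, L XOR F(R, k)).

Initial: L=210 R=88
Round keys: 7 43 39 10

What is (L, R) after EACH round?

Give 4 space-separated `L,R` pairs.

Round 1 (k=7): L=88 R=189
Round 2 (k=43): L=189 R=158
Round 3 (k=39): L=158 R=164
Round 4 (k=10): L=164 R=241

Answer: 88,189 189,158 158,164 164,241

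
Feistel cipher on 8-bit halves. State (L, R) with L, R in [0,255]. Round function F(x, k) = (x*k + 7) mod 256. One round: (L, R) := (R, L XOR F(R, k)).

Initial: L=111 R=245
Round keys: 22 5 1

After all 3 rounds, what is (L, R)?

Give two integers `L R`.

Answer: 156 217

Derivation:
Round 1 (k=22): L=245 R=122
Round 2 (k=5): L=122 R=156
Round 3 (k=1): L=156 R=217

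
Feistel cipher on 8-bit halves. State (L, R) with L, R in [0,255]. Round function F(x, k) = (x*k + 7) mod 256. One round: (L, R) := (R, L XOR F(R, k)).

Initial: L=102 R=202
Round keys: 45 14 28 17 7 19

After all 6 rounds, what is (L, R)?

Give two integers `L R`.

Round 1 (k=45): L=202 R=239
Round 2 (k=14): L=239 R=211
Round 3 (k=28): L=211 R=244
Round 4 (k=17): L=244 R=232
Round 5 (k=7): L=232 R=171
Round 6 (k=19): L=171 R=80

Answer: 171 80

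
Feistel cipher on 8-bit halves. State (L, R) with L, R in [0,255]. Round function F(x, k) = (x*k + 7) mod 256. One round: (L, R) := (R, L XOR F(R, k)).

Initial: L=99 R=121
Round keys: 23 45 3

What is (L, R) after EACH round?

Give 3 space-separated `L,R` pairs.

Answer: 121,133 133,17 17,191

Derivation:
Round 1 (k=23): L=121 R=133
Round 2 (k=45): L=133 R=17
Round 3 (k=3): L=17 R=191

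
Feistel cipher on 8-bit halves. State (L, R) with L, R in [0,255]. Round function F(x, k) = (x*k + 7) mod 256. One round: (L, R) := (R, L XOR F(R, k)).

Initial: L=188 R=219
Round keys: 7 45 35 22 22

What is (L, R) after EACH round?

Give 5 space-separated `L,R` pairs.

Answer: 219,184 184,132 132,171 171,61 61,238

Derivation:
Round 1 (k=7): L=219 R=184
Round 2 (k=45): L=184 R=132
Round 3 (k=35): L=132 R=171
Round 4 (k=22): L=171 R=61
Round 5 (k=22): L=61 R=238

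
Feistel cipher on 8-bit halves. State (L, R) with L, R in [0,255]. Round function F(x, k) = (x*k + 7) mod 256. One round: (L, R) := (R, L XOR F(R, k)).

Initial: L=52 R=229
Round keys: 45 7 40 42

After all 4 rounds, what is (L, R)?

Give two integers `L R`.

Round 1 (k=45): L=229 R=124
Round 2 (k=7): L=124 R=142
Round 3 (k=40): L=142 R=75
Round 4 (k=42): L=75 R=219

Answer: 75 219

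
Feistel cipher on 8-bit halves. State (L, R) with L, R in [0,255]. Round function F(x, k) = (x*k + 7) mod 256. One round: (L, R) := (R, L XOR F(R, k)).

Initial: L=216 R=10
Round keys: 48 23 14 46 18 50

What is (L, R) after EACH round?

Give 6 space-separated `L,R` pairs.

Answer: 10,63 63,186 186,12 12,149 149,141 141,4

Derivation:
Round 1 (k=48): L=10 R=63
Round 2 (k=23): L=63 R=186
Round 3 (k=14): L=186 R=12
Round 4 (k=46): L=12 R=149
Round 5 (k=18): L=149 R=141
Round 6 (k=50): L=141 R=4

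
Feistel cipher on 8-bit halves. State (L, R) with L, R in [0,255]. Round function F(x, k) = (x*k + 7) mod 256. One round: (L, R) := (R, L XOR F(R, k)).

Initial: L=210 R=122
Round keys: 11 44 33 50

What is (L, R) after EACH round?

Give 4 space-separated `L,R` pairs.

Round 1 (k=11): L=122 R=151
Round 2 (k=44): L=151 R=129
Round 3 (k=33): L=129 R=63
Round 4 (k=50): L=63 R=212

Answer: 122,151 151,129 129,63 63,212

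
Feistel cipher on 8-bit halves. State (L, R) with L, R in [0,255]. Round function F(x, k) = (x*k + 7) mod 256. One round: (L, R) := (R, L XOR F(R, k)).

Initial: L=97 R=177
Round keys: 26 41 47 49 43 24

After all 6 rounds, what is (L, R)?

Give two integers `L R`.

Round 1 (k=26): L=177 R=96
Round 2 (k=41): L=96 R=214
Round 3 (k=47): L=214 R=49
Round 4 (k=49): L=49 R=190
Round 5 (k=43): L=190 R=192
Round 6 (k=24): L=192 R=185

Answer: 192 185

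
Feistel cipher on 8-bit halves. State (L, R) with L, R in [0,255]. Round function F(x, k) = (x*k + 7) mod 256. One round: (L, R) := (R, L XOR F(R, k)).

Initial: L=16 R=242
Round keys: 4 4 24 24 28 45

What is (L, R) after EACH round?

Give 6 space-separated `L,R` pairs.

Round 1 (k=4): L=242 R=223
Round 2 (k=4): L=223 R=113
Round 3 (k=24): L=113 R=64
Round 4 (k=24): L=64 R=118
Round 5 (k=28): L=118 R=175
Round 6 (k=45): L=175 R=188

Answer: 242,223 223,113 113,64 64,118 118,175 175,188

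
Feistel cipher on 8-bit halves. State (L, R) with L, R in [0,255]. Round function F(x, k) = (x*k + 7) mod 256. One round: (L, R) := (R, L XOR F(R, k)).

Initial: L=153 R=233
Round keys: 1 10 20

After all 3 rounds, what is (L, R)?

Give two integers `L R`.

Answer: 200 206

Derivation:
Round 1 (k=1): L=233 R=105
Round 2 (k=10): L=105 R=200
Round 3 (k=20): L=200 R=206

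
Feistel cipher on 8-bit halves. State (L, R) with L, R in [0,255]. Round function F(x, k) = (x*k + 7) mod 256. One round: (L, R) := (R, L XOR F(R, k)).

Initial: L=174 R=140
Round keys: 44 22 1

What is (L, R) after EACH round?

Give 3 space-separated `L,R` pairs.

Round 1 (k=44): L=140 R=185
Round 2 (k=22): L=185 R=97
Round 3 (k=1): L=97 R=209

Answer: 140,185 185,97 97,209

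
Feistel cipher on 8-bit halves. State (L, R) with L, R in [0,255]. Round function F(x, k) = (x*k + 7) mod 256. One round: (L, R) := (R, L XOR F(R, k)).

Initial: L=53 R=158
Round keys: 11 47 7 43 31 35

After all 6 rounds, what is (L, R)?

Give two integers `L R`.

Round 1 (k=11): L=158 R=228
Round 2 (k=47): L=228 R=125
Round 3 (k=7): L=125 R=150
Round 4 (k=43): L=150 R=68
Round 5 (k=31): L=68 R=213
Round 6 (k=35): L=213 R=98

Answer: 213 98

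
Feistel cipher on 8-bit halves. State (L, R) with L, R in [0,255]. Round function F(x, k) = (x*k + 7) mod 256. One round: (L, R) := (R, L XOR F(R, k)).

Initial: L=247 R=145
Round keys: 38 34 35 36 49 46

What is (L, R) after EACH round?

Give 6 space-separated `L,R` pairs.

Round 1 (k=38): L=145 R=122
Round 2 (k=34): L=122 R=170
Round 3 (k=35): L=170 R=63
Round 4 (k=36): L=63 R=73
Round 5 (k=49): L=73 R=63
Round 6 (k=46): L=63 R=16

Answer: 145,122 122,170 170,63 63,73 73,63 63,16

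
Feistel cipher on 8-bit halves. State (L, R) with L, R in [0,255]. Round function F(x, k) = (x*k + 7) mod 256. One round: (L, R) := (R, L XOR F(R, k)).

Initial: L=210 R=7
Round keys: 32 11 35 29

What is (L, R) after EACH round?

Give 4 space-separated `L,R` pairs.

Answer: 7,53 53,73 73,55 55,11

Derivation:
Round 1 (k=32): L=7 R=53
Round 2 (k=11): L=53 R=73
Round 3 (k=35): L=73 R=55
Round 4 (k=29): L=55 R=11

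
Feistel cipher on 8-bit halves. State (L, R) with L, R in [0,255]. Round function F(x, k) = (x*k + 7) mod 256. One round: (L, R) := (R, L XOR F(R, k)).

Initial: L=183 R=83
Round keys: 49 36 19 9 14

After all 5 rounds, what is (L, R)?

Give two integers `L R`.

Answer: 81 119

Derivation:
Round 1 (k=49): L=83 R=93
Round 2 (k=36): L=93 R=72
Round 3 (k=19): L=72 R=2
Round 4 (k=9): L=2 R=81
Round 5 (k=14): L=81 R=119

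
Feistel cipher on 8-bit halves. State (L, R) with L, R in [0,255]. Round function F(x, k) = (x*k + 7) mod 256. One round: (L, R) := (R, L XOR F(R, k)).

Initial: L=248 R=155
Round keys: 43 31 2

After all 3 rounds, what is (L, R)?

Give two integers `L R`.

Round 1 (k=43): L=155 R=232
Round 2 (k=31): L=232 R=132
Round 3 (k=2): L=132 R=231

Answer: 132 231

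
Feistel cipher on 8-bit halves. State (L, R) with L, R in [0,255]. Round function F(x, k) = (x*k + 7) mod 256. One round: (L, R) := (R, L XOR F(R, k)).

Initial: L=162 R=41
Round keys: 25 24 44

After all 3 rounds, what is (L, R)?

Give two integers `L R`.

Round 1 (k=25): L=41 R=170
Round 2 (k=24): L=170 R=222
Round 3 (k=44): L=222 R=133

Answer: 222 133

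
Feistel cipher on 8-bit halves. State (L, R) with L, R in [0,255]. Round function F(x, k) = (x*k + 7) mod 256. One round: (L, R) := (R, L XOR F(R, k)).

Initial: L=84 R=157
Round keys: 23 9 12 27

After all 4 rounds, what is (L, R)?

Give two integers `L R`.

Round 1 (k=23): L=157 R=118
Round 2 (k=9): L=118 R=176
Round 3 (k=12): L=176 R=49
Round 4 (k=27): L=49 R=130

Answer: 49 130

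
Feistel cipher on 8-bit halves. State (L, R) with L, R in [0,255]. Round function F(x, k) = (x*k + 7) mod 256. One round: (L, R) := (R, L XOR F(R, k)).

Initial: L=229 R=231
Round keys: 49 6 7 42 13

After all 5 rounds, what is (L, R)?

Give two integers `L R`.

Round 1 (k=49): L=231 R=219
Round 2 (k=6): L=219 R=206
Round 3 (k=7): L=206 R=114
Round 4 (k=42): L=114 R=117
Round 5 (k=13): L=117 R=138

Answer: 117 138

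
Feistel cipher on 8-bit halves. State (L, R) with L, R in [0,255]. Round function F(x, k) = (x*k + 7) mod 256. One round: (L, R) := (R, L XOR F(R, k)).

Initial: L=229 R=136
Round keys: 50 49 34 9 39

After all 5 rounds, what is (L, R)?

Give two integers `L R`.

Round 1 (k=50): L=136 R=114
Round 2 (k=49): L=114 R=81
Round 3 (k=34): L=81 R=187
Round 4 (k=9): L=187 R=203
Round 5 (k=39): L=203 R=79

Answer: 203 79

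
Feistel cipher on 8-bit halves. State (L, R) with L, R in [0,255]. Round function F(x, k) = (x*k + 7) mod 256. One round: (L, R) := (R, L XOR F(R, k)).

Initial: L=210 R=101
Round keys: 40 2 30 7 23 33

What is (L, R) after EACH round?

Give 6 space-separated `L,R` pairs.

Answer: 101,29 29,36 36,34 34,209 209,236 236,162

Derivation:
Round 1 (k=40): L=101 R=29
Round 2 (k=2): L=29 R=36
Round 3 (k=30): L=36 R=34
Round 4 (k=7): L=34 R=209
Round 5 (k=23): L=209 R=236
Round 6 (k=33): L=236 R=162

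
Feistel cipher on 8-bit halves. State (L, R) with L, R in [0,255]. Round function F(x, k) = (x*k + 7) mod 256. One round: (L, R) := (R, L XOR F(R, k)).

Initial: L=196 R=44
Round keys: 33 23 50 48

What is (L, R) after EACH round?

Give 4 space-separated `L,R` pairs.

Answer: 44,119 119,148 148,152 152,19

Derivation:
Round 1 (k=33): L=44 R=119
Round 2 (k=23): L=119 R=148
Round 3 (k=50): L=148 R=152
Round 4 (k=48): L=152 R=19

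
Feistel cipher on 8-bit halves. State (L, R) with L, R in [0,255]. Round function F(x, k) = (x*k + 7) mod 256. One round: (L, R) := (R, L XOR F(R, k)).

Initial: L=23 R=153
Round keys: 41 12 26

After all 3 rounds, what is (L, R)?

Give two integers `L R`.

Answer: 226 100

Derivation:
Round 1 (k=41): L=153 R=159
Round 2 (k=12): L=159 R=226
Round 3 (k=26): L=226 R=100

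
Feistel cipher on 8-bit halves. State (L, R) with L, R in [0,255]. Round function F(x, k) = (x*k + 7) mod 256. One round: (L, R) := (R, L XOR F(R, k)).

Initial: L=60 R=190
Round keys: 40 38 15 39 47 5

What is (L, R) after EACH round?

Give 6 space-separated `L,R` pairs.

Round 1 (k=40): L=190 R=139
Round 2 (k=38): L=139 R=23
Round 3 (k=15): L=23 R=235
Round 4 (k=39): L=235 R=195
Round 5 (k=47): L=195 R=63
Round 6 (k=5): L=63 R=129

Answer: 190,139 139,23 23,235 235,195 195,63 63,129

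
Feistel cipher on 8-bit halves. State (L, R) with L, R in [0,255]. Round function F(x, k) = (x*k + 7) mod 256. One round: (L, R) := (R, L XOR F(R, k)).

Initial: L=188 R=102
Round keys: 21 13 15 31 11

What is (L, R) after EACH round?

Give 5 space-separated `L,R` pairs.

Round 1 (k=21): L=102 R=217
Round 2 (k=13): L=217 R=106
Round 3 (k=15): L=106 R=228
Round 4 (k=31): L=228 R=201
Round 5 (k=11): L=201 R=78

Answer: 102,217 217,106 106,228 228,201 201,78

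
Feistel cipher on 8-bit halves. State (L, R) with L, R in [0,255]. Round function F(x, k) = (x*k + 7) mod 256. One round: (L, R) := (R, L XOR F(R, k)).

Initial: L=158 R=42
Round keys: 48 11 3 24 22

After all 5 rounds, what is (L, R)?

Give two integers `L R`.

Answer: 71 111

Derivation:
Round 1 (k=48): L=42 R=121
Round 2 (k=11): L=121 R=16
Round 3 (k=3): L=16 R=78
Round 4 (k=24): L=78 R=71
Round 5 (k=22): L=71 R=111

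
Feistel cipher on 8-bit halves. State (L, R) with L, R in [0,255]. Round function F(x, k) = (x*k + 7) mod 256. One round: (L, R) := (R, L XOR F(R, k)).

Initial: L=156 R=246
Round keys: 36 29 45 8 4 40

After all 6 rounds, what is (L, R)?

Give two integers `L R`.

Round 1 (k=36): L=246 R=3
Round 2 (k=29): L=3 R=168
Round 3 (k=45): L=168 R=140
Round 4 (k=8): L=140 R=207
Round 5 (k=4): L=207 R=207
Round 6 (k=40): L=207 R=144

Answer: 207 144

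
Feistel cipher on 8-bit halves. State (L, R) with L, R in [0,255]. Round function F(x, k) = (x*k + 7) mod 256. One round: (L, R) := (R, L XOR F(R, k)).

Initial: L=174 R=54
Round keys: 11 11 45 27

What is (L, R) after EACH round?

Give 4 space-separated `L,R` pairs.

Answer: 54,247 247,146 146,70 70,251

Derivation:
Round 1 (k=11): L=54 R=247
Round 2 (k=11): L=247 R=146
Round 3 (k=45): L=146 R=70
Round 4 (k=27): L=70 R=251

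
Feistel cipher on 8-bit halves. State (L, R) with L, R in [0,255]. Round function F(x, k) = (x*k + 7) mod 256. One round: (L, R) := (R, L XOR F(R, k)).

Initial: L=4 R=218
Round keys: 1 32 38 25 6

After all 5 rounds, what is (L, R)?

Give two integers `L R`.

Round 1 (k=1): L=218 R=229
Round 2 (k=32): L=229 R=125
Round 3 (k=38): L=125 R=112
Round 4 (k=25): L=112 R=138
Round 5 (k=6): L=138 R=51

Answer: 138 51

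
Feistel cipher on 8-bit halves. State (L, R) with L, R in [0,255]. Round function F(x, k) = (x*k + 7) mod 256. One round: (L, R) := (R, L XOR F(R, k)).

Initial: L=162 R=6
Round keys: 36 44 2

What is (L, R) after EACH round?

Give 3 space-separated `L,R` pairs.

Answer: 6,125 125,133 133,108

Derivation:
Round 1 (k=36): L=6 R=125
Round 2 (k=44): L=125 R=133
Round 3 (k=2): L=133 R=108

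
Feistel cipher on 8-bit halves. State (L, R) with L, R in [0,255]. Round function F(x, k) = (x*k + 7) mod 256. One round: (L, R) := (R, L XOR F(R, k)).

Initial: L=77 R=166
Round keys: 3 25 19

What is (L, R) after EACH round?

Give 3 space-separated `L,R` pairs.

Round 1 (k=3): L=166 R=180
Round 2 (k=25): L=180 R=61
Round 3 (k=19): L=61 R=58

Answer: 166,180 180,61 61,58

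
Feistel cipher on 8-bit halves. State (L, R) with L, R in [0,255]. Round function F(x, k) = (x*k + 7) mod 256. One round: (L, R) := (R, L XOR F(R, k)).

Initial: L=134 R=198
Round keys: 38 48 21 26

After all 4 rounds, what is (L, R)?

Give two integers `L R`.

Answer: 97 80

Derivation:
Round 1 (k=38): L=198 R=237
Round 2 (k=48): L=237 R=177
Round 3 (k=21): L=177 R=97
Round 4 (k=26): L=97 R=80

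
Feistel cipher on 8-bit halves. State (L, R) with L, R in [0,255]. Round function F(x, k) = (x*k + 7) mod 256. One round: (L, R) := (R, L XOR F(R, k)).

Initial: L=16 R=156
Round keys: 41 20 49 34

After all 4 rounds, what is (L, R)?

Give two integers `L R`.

Round 1 (k=41): L=156 R=19
Round 2 (k=20): L=19 R=31
Round 3 (k=49): L=31 R=229
Round 4 (k=34): L=229 R=110

Answer: 229 110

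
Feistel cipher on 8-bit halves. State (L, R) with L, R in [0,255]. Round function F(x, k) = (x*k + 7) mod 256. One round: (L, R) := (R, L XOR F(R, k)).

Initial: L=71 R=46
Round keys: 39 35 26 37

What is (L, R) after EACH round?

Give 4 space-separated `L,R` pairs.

Round 1 (k=39): L=46 R=78
Round 2 (k=35): L=78 R=159
Round 3 (k=26): L=159 R=99
Round 4 (k=37): L=99 R=201

Answer: 46,78 78,159 159,99 99,201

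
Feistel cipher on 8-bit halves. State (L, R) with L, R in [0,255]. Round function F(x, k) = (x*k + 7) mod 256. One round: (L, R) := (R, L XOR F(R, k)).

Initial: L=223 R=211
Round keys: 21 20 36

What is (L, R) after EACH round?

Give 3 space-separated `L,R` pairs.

Answer: 211,137 137,104 104,46

Derivation:
Round 1 (k=21): L=211 R=137
Round 2 (k=20): L=137 R=104
Round 3 (k=36): L=104 R=46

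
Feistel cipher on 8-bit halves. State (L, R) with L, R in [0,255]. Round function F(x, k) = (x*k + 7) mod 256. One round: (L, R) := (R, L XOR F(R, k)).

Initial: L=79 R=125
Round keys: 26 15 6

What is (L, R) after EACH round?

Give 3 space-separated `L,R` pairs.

Answer: 125,246 246,12 12,185

Derivation:
Round 1 (k=26): L=125 R=246
Round 2 (k=15): L=246 R=12
Round 3 (k=6): L=12 R=185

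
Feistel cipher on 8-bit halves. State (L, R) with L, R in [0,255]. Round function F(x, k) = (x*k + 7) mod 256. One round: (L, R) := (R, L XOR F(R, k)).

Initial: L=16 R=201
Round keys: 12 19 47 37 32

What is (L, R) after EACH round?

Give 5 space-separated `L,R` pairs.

Answer: 201,99 99,169 169,109 109,97 97,74

Derivation:
Round 1 (k=12): L=201 R=99
Round 2 (k=19): L=99 R=169
Round 3 (k=47): L=169 R=109
Round 4 (k=37): L=109 R=97
Round 5 (k=32): L=97 R=74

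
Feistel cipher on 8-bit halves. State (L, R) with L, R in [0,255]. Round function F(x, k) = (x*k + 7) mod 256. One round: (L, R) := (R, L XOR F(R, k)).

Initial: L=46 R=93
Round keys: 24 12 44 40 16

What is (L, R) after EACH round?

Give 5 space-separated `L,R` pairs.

Answer: 93,145 145,142 142,254 254,57 57,105

Derivation:
Round 1 (k=24): L=93 R=145
Round 2 (k=12): L=145 R=142
Round 3 (k=44): L=142 R=254
Round 4 (k=40): L=254 R=57
Round 5 (k=16): L=57 R=105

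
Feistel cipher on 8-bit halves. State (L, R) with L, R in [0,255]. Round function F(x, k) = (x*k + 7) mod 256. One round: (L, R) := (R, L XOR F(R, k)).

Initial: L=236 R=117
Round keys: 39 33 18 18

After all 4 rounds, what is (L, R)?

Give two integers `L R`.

Answer: 161 209

Derivation:
Round 1 (k=39): L=117 R=54
Round 2 (k=33): L=54 R=136
Round 3 (k=18): L=136 R=161
Round 4 (k=18): L=161 R=209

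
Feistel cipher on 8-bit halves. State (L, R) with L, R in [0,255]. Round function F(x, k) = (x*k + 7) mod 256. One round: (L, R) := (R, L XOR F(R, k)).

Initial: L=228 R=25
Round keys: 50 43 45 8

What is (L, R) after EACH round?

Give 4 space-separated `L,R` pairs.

Answer: 25,13 13,47 47,71 71,16

Derivation:
Round 1 (k=50): L=25 R=13
Round 2 (k=43): L=13 R=47
Round 3 (k=45): L=47 R=71
Round 4 (k=8): L=71 R=16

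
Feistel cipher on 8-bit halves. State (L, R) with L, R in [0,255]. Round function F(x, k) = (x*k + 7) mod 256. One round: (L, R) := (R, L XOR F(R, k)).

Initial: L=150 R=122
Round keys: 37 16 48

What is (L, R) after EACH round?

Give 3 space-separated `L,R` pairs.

Round 1 (k=37): L=122 R=63
Round 2 (k=16): L=63 R=141
Round 3 (k=48): L=141 R=72

Answer: 122,63 63,141 141,72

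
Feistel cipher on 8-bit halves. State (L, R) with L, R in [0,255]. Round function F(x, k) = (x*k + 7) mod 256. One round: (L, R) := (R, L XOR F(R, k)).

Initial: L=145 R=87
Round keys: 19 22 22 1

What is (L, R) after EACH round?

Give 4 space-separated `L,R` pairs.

Round 1 (k=19): L=87 R=237
Round 2 (k=22): L=237 R=50
Round 3 (k=22): L=50 R=190
Round 4 (k=1): L=190 R=247

Answer: 87,237 237,50 50,190 190,247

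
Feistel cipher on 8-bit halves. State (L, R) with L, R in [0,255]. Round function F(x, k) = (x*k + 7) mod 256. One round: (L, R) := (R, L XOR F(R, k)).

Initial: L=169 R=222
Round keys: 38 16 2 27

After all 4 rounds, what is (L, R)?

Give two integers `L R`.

Round 1 (k=38): L=222 R=82
Round 2 (k=16): L=82 R=249
Round 3 (k=2): L=249 R=171
Round 4 (k=27): L=171 R=233

Answer: 171 233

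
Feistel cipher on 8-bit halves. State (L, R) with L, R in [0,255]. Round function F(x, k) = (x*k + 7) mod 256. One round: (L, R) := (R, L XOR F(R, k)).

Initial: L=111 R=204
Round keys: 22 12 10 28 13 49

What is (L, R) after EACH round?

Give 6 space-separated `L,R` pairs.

Answer: 204,224 224,75 75,21 21,24 24,42 42,9

Derivation:
Round 1 (k=22): L=204 R=224
Round 2 (k=12): L=224 R=75
Round 3 (k=10): L=75 R=21
Round 4 (k=28): L=21 R=24
Round 5 (k=13): L=24 R=42
Round 6 (k=49): L=42 R=9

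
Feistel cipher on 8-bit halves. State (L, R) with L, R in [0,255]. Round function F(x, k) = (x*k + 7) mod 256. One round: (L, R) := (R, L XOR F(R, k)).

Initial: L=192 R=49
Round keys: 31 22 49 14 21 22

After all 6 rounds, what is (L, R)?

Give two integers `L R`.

Round 1 (k=31): L=49 R=54
Round 2 (k=22): L=54 R=154
Round 3 (k=49): L=154 R=183
Round 4 (k=14): L=183 R=147
Round 5 (k=21): L=147 R=161
Round 6 (k=22): L=161 R=78

Answer: 161 78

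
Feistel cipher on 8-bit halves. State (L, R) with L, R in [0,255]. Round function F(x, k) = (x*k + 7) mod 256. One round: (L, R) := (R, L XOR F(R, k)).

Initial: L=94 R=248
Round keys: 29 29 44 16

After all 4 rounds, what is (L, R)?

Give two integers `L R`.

Round 1 (k=29): L=248 R=65
Round 2 (k=29): L=65 R=156
Round 3 (k=44): L=156 R=150
Round 4 (k=16): L=150 R=251

Answer: 150 251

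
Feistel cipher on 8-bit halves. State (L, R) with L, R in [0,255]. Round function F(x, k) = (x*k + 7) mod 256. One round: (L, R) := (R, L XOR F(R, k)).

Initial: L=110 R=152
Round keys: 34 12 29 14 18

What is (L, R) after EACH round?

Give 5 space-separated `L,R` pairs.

Answer: 152,89 89,171 171,63 63,210 210,244

Derivation:
Round 1 (k=34): L=152 R=89
Round 2 (k=12): L=89 R=171
Round 3 (k=29): L=171 R=63
Round 4 (k=14): L=63 R=210
Round 5 (k=18): L=210 R=244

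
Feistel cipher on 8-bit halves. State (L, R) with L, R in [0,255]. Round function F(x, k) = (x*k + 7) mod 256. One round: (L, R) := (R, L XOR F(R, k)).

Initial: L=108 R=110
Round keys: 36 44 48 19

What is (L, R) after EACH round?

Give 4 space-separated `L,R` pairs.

Round 1 (k=36): L=110 R=19
Round 2 (k=44): L=19 R=37
Round 3 (k=48): L=37 R=228
Round 4 (k=19): L=228 R=214

Answer: 110,19 19,37 37,228 228,214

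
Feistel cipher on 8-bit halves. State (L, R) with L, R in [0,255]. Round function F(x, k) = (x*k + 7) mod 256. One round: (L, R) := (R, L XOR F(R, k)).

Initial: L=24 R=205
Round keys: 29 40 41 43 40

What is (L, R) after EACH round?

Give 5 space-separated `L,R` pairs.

Answer: 205,88 88,10 10,249 249,208 208,126

Derivation:
Round 1 (k=29): L=205 R=88
Round 2 (k=40): L=88 R=10
Round 3 (k=41): L=10 R=249
Round 4 (k=43): L=249 R=208
Round 5 (k=40): L=208 R=126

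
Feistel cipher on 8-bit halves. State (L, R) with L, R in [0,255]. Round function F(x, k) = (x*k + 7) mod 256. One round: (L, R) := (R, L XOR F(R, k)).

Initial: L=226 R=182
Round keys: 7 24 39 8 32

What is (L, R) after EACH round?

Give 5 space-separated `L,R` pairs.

Round 1 (k=7): L=182 R=227
Round 2 (k=24): L=227 R=249
Round 3 (k=39): L=249 R=21
Round 4 (k=8): L=21 R=86
Round 5 (k=32): L=86 R=210

Answer: 182,227 227,249 249,21 21,86 86,210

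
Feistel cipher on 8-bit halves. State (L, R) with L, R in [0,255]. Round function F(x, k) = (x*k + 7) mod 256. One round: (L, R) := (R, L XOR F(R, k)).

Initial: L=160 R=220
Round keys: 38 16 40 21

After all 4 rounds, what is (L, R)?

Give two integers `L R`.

Round 1 (k=38): L=220 R=15
Round 2 (k=16): L=15 R=43
Round 3 (k=40): L=43 R=176
Round 4 (k=21): L=176 R=92

Answer: 176 92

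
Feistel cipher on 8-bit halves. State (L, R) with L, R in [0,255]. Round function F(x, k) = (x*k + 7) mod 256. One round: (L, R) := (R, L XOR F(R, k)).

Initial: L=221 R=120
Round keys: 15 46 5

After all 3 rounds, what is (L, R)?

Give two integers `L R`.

Answer: 187 124

Derivation:
Round 1 (k=15): L=120 R=210
Round 2 (k=46): L=210 R=187
Round 3 (k=5): L=187 R=124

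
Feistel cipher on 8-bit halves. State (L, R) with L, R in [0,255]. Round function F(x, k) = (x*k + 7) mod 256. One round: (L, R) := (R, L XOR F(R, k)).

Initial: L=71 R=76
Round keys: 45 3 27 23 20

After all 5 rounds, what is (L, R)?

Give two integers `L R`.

Answer: 0 143

Derivation:
Round 1 (k=45): L=76 R=36
Round 2 (k=3): L=36 R=63
Round 3 (k=27): L=63 R=136
Round 4 (k=23): L=136 R=0
Round 5 (k=20): L=0 R=143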